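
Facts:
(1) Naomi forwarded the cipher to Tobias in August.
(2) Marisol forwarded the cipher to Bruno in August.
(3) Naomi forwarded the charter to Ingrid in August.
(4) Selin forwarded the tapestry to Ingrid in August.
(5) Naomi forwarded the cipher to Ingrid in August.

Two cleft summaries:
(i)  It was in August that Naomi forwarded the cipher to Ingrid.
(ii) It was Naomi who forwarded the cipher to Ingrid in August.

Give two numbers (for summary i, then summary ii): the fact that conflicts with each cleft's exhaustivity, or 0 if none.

0, 0

Summary (i) focuses "in August" (the setting); background agent = Naomi, thing = the cipher, recipient = Ingrid. No fact matches that background with a different setting, so 0.
Summary (ii) focuses "Naomi" (the agent); background thing = the cipher, recipient = Ingrid, setting = in August. No fact matches that background with a different agent, so 0.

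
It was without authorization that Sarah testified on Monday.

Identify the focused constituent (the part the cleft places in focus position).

without authorization

In an it-cleft "It was X that/who ...", the clefted constituent X is the focus; the that/who-clause expresses the presupposed open proposition.
Here the focus is "without authorization". The backgrounded (presupposed) material includes "Sarah" and "on Monday".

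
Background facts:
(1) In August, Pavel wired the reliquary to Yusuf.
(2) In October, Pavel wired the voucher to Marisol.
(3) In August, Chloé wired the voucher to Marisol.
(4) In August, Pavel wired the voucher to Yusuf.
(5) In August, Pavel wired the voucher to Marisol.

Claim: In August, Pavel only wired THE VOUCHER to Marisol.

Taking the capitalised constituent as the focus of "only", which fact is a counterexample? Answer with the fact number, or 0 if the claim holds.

0

Focus (in capitals) is "the voucher" — the thing. "Only" excludes alternative things while holding fixed agent = Pavel, recipient = Marisol, setting = in August.
Every other fact changes something in the background, not just the thing. Nothing refutes the claim.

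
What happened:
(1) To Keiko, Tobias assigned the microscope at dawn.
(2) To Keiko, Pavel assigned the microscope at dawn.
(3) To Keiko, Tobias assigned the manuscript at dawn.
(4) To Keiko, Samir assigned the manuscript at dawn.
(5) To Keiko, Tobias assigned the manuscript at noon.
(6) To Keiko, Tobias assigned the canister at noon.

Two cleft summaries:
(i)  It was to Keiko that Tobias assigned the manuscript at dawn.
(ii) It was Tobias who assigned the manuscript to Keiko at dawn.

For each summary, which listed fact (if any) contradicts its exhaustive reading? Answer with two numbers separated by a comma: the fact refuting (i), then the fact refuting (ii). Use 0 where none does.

0, 4

(i): focus "Keiko". No fact shares same agent, thing, setting (Tobias / the manuscript / at dawn) with a different recipient. 0.
(ii): focus "Tobias". Looking for same thing, recipient, setting (the manuscript / Keiko / at dawn) with some other agent — fact (4) has Samir there. Refuted.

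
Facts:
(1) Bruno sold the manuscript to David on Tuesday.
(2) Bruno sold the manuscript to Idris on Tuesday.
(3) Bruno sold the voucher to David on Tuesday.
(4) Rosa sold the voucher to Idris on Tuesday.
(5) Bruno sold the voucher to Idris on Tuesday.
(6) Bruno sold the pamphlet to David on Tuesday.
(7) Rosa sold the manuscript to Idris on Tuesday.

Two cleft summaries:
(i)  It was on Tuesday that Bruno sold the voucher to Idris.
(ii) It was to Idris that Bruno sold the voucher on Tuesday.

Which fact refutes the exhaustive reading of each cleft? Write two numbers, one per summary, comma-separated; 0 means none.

0, 3

(i): focus "on Tuesday". No fact shares agent = Bruno, thing = the voucher, recipient = Idris with a different setting. 0.
(ii): focus "Idris". Looking for agent = Bruno, thing = the voucher, setting = on Tuesday with some other recipient — fact (3) has David there. Refuted.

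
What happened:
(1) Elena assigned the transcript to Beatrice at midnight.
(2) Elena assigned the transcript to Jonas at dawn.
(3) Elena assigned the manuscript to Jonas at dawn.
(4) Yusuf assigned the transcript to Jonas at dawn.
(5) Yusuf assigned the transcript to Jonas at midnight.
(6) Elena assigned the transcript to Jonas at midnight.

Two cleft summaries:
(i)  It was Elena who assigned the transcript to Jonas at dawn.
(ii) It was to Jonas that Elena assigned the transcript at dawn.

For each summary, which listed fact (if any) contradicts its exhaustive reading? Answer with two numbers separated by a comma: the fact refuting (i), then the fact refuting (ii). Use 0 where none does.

4, 0

(i): focus "Elena". Looking for thing = the transcript, recipient = Jonas, setting = at dawn with some other agent — fact (4) has Yusuf there. Refuted.
(ii): focus "Jonas". No fact shares agent = Elena, thing = the transcript, setting = at dawn with a different recipient. 0.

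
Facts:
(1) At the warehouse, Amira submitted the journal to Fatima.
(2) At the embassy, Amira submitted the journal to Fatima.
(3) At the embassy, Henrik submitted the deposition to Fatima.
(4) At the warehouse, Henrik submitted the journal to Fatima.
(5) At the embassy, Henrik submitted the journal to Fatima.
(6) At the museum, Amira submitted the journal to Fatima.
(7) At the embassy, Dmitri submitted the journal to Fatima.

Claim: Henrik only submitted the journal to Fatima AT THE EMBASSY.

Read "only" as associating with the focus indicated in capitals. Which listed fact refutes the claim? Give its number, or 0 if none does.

4

Focus (in capitals) is "at the embassy" — the setting. "Only" excludes alternative settings while holding fixed same agent, thing, recipient (Henrik / the journal / Fatima).
Fact (4) shares the background but differs in setting (at the warehouse) — a counterexample.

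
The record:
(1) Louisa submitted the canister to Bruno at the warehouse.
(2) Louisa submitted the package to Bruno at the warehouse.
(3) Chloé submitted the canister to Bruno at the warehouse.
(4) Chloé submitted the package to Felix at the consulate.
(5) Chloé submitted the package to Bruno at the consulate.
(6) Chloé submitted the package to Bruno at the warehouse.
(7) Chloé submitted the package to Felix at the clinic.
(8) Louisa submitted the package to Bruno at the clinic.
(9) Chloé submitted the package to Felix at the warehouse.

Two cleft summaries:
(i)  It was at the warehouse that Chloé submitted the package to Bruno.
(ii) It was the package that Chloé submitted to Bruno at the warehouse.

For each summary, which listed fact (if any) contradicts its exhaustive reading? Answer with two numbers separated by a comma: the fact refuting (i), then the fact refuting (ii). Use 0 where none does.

(i): focus "at the warehouse". Looking for same agent, thing, recipient (Chloé / the package / Bruno) with some other setting — fact (5) has at the consulate there. Refuted.
(ii): focus "the package". Looking for same agent, recipient, setting (Chloé / Bruno / at the warehouse) with some other thing — fact (3) has the canister there. Refuted.

5, 3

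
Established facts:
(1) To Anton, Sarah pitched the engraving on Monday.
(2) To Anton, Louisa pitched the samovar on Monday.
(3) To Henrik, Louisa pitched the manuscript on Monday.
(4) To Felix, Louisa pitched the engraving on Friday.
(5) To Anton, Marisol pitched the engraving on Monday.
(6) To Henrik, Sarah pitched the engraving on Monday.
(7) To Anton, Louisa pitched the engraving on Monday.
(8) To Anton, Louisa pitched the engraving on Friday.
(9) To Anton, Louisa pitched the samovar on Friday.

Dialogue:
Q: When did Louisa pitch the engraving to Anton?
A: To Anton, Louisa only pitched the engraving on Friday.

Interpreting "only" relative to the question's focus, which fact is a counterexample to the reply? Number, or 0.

The question "When did ...?" targets the setting, so in the reply the focus falls on "on Friday".
"Only" then excludes alternative settings while the background — same agent, thing, recipient (Louisa / the engraving / Anton) — is held fixed.
Fact (7) shares the background with a different setting (on Monday) — counterexample.
(Fact (4) would refute a reading with focus on the recipient — but that is not what the question asks.)

7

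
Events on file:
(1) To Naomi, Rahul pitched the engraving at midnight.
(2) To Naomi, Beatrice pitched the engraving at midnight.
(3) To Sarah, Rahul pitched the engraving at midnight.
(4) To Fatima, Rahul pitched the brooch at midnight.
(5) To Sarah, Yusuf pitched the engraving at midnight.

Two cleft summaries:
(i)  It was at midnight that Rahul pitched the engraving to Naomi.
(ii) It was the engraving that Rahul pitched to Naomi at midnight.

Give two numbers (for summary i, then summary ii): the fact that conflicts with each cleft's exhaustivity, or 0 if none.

0, 0

(i): focus "at midnight". No fact shares same agent, thing, recipient (Rahul / the engraving / Naomi) with a different setting. 0.
(ii): focus "the engraving". No fact shares same agent, recipient, setting (Rahul / Naomi / at midnight) with a different thing. 0.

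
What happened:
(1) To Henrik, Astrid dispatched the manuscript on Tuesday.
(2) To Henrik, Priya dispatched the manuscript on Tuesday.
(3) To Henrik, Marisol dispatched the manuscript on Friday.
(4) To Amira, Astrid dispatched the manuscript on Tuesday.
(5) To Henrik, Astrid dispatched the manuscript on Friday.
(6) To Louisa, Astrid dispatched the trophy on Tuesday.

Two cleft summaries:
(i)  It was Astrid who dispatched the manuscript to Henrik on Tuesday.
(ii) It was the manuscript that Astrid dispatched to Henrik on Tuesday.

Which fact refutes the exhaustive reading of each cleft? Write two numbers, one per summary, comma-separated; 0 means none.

2, 0

Summary (i) focuses "Astrid" (the agent); background the manuscript as thing and Henrik as recipient and on Tuesday as setting. Fact (2) matches that background with agent = Priya — refutes (i).
Summary (ii) focuses "the manuscript" (the thing); background Astrid as agent and Henrik as recipient and on Tuesday as setting. No fact matches that background with a different thing, so 0.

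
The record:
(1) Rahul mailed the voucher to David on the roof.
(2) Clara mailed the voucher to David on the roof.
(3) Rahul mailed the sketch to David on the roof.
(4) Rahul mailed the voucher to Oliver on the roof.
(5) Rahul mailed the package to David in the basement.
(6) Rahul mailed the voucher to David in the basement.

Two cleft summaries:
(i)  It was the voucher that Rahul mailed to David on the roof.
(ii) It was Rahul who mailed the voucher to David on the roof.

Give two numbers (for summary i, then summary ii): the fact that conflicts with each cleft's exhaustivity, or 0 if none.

Summary (i) focuses "the voucher" (the thing); background agent = Rahul, recipient = David, setting = on the roof. Fact (3) matches that background with thing = the sketch — refutes (i).
Summary (ii) focuses "Rahul" (the agent); background thing = the voucher, recipient = David, setting = on the roof. Fact (2) matches that background with agent = Clara — refutes (ii).

3, 2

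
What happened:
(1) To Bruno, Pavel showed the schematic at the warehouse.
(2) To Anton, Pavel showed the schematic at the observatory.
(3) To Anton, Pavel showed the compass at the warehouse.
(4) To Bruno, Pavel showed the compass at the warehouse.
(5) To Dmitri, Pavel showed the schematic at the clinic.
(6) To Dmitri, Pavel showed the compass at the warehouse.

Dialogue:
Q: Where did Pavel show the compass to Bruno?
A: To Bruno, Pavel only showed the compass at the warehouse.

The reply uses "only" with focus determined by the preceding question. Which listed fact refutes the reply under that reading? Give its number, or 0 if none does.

0

Answering "Where did ...?" puts focus on the setting — here, "at the warehouse".
"Only" then excludes alternative settings while the background — agent = Pavel, thing = the compass, recipient = Bruno — is held fixed.
No listed fact shares that background with another setting. Nothing contradicts the reply.
(Fact (3) would refute a reading with focus on the recipient — but that is not what the question asks.)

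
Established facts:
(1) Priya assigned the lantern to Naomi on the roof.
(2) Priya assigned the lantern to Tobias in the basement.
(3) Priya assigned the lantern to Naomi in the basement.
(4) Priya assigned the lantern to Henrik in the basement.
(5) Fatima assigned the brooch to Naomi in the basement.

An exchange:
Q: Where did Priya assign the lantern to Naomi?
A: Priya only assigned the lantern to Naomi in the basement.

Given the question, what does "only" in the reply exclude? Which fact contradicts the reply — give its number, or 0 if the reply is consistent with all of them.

The question "Where did ...?" targets the setting, so in the reply the focus falls on "in the basement".
So "only" ranges over settings; the rest (Priya as agent and the lantern as thing and Naomi as recipient) is presupposed.
Fact (1) shares the background with a different setting (on the roof) — counterexample.
(Fact (2) would refute a reading with focus on the recipient — but that is not what the question asks.)

1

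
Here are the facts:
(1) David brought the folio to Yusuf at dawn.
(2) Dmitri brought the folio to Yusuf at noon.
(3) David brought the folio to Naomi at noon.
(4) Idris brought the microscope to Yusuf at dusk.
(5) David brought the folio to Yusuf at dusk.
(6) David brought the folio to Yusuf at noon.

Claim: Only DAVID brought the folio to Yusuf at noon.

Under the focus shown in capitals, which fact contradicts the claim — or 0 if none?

2

The capitals mark "David" as focus. So "only" rules out other agents, with the rest (same thing, recipient, setting (the folio / Yusuf / at noon)) as background.
Fact (2) shares the background but differs in agent (Dmitri) — a counterexample.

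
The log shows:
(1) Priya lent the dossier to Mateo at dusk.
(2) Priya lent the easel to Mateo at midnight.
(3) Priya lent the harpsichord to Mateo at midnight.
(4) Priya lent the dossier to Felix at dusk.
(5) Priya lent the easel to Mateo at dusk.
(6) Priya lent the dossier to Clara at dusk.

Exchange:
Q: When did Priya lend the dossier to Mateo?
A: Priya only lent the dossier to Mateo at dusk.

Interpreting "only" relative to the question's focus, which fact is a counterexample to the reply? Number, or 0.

0

Answering "When did ...?" puts focus on the setting — here, "at dusk".
"Only" then excludes alternative settings while the background — same agent, thing, recipient (Priya / the dossier / Mateo) — is held fixed.
No fact keeps same agent, thing, recipient (Priya / the dossier / Mateo) while changing the setting; every other fact differs on something backgrounded. The reply stands.
(Fact (4) would refute a reading with focus on the recipient — but that is not what the question asks.)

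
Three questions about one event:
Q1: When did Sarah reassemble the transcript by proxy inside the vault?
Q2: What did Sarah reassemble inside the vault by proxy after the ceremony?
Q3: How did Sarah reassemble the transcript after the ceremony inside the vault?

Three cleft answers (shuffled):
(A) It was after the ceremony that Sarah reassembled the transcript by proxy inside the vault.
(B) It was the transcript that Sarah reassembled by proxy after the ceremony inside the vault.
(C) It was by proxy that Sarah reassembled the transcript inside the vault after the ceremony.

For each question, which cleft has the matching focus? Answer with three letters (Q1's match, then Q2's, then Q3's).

Q1 asks about the time; cleft (A) focuses "after the ceremony", which is the time — so Q1 → A.
Q2 asks about the direct object; cleft (B) focuses "the transcript", which is the direct object — so Q2 → B.
Q3 asks about the manner; cleft (C) focuses "by proxy", which is the manner — so Q3 → C.
Mapping: Q1→A, Q2→B, Q3→C.

ABC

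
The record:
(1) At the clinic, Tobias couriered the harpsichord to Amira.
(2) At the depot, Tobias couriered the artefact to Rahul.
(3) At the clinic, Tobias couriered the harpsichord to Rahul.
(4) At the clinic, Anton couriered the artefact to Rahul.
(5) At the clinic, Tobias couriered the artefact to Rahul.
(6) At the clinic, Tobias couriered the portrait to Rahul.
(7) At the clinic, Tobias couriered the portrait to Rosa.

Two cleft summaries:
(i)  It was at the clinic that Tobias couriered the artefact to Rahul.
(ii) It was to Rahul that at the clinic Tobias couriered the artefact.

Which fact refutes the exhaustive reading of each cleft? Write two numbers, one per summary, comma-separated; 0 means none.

2, 0

Summary (i) focuses "at the clinic" (the setting); background agent = Tobias, thing = the artefact, recipient = Rahul. Fact (2) matches that background with setting = at the depot — refutes (i).
Summary (ii) focuses "Rahul" (the recipient); background agent = Tobias, thing = the artefact, setting = at the clinic. No fact matches that background with a different recipient, so 0.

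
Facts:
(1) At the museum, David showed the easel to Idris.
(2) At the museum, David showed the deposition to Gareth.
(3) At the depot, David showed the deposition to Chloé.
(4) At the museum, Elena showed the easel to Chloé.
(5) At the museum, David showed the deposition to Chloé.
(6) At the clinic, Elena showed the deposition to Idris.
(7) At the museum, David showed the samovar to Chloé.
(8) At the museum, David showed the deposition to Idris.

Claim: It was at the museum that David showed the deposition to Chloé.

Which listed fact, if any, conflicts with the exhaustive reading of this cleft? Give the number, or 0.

The cleft puts "at the museum" in focus and presupposes the open proposition with same agent, thing, recipient (David / the deposition / Chloé).
The exhaustive reading says no other setting fits that background.
But fact (3) also has same agent, thing, recipient (David / the deposition / Chloé), with setting = at the depot — so the exhaustive reading fails.

3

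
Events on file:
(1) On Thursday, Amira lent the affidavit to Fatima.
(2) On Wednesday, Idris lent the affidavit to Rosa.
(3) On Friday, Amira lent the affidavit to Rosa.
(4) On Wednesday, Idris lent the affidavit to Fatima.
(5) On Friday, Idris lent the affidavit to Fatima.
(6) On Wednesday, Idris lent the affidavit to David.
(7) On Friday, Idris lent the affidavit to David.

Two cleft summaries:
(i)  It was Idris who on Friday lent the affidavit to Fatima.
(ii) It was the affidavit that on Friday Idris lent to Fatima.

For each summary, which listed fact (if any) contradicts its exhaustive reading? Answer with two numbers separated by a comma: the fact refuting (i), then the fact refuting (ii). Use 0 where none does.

Summary (i) focuses "Idris" (the agent); background same thing, recipient, setting (the affidavit / Fatima / on Friday). No fact matches that background with a different agent, so 0.
Summary (ii) focuses "the affidavit" (the thing); background same agent, recipient, setting (Idris / Fatima / on Friday). No fact matches that background with a different thing, so 0.

0, 0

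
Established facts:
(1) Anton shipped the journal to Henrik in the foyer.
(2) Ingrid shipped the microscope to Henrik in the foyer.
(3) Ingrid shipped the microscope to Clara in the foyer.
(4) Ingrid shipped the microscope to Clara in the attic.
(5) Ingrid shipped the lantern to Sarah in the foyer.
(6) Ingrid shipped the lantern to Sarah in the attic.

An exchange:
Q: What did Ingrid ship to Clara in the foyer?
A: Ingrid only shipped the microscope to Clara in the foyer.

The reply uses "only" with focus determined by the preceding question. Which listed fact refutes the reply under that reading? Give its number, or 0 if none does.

0

Answering "What did ...?" puts focus on the thing — here, "the microscope".
"Only" then excludes alternative things while the background — agent = Ingrid, recipient = Clara, setting = in the foyer — is held fixed.
No fact keeps agent = Ingrid, recipient = Clara, setting = in the foyer while changing the thing; every other fact differs on something backgrounded. The reply stands.
(Fact (4) would refute a reading with focus on the setting — but that is not what the question asks.)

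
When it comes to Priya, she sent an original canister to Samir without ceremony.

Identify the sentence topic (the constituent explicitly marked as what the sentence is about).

The construction explicitly marks "Priya" as what the sentence is about — the topic.
The remainder of the clause is the comment (what is said about the topic).

Priya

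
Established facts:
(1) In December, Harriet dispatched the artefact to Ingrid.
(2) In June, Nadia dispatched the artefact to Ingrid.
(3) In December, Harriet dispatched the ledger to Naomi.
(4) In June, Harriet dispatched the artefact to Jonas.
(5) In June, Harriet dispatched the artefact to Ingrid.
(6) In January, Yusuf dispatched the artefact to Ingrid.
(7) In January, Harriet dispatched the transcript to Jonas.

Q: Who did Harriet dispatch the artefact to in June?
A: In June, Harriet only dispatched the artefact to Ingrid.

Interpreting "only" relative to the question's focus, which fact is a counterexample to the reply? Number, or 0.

4

Answering "Who did ... to ...?" puts focus on the recipient — here, "Ingrid".
So "only" ranges over recipients; the rest (agent = Harriet, thing = the artefact, setting = in June) is presupposed.
Fact (4) keeps agent = Harriet, thing = the artefact, setting = in June but has recipient = Jonas; that refutes the reply.
(Fact (1) would refute a reading with focus on the setting — but that is not what the question asks.)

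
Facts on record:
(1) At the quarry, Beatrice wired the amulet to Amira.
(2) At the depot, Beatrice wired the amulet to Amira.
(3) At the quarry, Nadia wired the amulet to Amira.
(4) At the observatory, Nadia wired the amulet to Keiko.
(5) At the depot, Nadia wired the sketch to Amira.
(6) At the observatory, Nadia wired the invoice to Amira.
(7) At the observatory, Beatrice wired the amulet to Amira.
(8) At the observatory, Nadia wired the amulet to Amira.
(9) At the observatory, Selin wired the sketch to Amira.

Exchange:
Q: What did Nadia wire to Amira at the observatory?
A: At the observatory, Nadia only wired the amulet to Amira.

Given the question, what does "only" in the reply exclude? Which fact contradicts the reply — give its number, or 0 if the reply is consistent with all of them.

6

The question "What did ...?" targets the thing, so in the reply the focus falls on "the amulet".
"Only" then excludes alternative things while the background — Nadia as agent and Amira as recipient and at the observatory as setting — is held fixed.
Fact (6) keeps Nadia as agent and Amira as recipient and at the observatory as setting but has thing = the invoice; that refutes the reply.
(Fact (4) would refute a reading with focus on the recipient — but that is not what the question asks.)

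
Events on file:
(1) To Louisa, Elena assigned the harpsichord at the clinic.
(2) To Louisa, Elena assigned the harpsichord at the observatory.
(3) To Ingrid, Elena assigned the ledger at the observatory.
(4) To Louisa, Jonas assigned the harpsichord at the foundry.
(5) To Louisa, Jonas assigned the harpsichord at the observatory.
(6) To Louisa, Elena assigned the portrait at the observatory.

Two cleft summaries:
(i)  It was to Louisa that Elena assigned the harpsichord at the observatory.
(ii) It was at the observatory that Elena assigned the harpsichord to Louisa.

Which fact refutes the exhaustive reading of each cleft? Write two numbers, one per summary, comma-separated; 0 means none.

(i): focus "Louisa". No fact shares agent = Elena, thing = the harpsichord, setting = at the observatory with a different recipient. 0.
(ii): focus "at the observatory". Looking for agent = Elena, thing = the harpsichord, recipient = Louisa with some other setting — fact (1) has at the clinic there. Refuted.

0, 1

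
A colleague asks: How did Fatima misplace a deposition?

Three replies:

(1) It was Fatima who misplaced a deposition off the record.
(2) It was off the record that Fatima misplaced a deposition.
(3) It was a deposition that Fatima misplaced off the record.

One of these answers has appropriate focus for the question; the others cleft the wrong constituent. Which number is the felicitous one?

The question word "how" targets the manner.
Option (1) clefts "Fatima" — the subject (agent), not what was asked.
Option (2) clefts "off the record" — that matches what the question asks about.
Option (3) clefts "a deposition" — the direct object, not what was asked.
So the congruent reply is (2).

2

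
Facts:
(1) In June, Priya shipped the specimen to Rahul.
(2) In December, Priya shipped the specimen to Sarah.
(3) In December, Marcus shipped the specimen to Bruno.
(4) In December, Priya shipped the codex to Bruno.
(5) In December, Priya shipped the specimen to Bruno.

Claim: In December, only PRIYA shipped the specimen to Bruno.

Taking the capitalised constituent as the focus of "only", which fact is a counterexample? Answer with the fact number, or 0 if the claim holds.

The capitals mark "Priya" as focus. So "only" rules out other agents, with the rest (same thing, recipient, setting (the specimen / Bruno / in December)) as background.
Fact (3) matches on same thing, recipient, setting (the specimen / Bruno / in December), but has agent = Marcus instead. That refutes the claim.

3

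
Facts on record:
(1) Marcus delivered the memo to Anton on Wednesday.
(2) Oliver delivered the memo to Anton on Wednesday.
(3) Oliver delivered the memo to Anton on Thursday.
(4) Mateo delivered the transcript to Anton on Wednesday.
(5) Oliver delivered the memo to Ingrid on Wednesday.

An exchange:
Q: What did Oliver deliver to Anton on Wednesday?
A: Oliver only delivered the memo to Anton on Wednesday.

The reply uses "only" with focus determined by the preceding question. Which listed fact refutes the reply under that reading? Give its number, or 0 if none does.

0

The question "What did ...?" targets the thing, so in the reply the focus falls on "the memo".
So "only" ranges over things; the rest (Oliver as agent and Anton as recipient and on Wednesday as setting) is presupposed.
No fact keeps Oliver as agent and Anton as recipient and on Wednesday as setting while changing the thing; every other fact differs on something backgrounded. The reply stands.
(Fact (5) would refute a reading with focus on the recipient — but that is not what the question asks.)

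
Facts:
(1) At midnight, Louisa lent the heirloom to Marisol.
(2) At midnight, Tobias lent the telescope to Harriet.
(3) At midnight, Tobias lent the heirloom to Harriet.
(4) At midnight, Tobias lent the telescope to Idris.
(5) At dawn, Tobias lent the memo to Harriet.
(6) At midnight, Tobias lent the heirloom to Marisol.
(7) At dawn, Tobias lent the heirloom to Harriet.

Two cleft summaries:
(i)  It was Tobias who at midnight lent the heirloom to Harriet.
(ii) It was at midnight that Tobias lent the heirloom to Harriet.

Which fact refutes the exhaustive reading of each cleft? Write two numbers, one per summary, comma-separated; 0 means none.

0, 7

(i): focus "Tobias". No fact shares the heirloom as thing and Harriet as recipient and at midnight as setting with a different agent. 0.
(ii): focus "at midnight". Looking for Tobias as agent and the heirloom as thing and Harriet as recipient with some other setting — fact (7) has at dawn there. Refuted.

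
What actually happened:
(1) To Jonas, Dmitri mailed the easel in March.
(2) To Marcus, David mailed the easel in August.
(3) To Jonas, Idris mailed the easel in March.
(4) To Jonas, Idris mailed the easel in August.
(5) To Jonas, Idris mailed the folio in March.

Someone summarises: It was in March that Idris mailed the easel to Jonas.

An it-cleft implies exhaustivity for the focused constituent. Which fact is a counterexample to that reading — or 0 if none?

4

Focus of the cleft: "in March" (the setting). Presupposed background: same agent, thing, recipient (Idris / the easel / Jonas).
Exhaustivity: in March is the only setting satisfying that background.
Fact (4) shares the background but with setting = in August; exhaustivity is violated.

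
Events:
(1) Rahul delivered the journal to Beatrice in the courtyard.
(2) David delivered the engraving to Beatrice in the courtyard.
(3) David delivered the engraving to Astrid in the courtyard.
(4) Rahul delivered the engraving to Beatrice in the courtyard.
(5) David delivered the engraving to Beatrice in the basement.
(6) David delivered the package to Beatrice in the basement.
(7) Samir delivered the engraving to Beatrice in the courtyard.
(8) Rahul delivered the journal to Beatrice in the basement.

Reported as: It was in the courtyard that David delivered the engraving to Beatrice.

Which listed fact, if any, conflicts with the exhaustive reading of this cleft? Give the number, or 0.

5

The cleft puts "in the courtyard" in focus and presupposes the open proposition with David as agent and the engraving as thing and Beatrice as recipient.
Exhaustivity: in the courtyard is the only setting satisfying that background.
But fact (5) also has David as agent and the engraving as thing and Beatrice as recipient, with setting = in the basement — so the exhaustive reading fails.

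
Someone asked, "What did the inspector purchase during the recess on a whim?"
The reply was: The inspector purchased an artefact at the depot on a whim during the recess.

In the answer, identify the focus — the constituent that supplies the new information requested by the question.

an artefact

The wh-word "what" asks about the direct object.
In the answer, "the inspector", "during the recess" and "on a whim" are given — repeated from the question.
"at the depot" is also new, but it specifies the location, which is not what the question asks about — so it is not the focus.
The constituent filling the direct object gap is "an artefact"; that is the focus.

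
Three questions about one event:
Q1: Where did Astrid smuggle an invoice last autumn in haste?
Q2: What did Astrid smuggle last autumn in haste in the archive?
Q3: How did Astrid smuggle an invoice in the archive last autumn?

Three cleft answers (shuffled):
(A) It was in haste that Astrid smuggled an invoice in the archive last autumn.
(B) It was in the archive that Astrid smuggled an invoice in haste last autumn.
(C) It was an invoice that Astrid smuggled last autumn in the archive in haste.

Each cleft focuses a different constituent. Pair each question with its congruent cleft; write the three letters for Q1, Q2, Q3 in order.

BCA

Q1 asks about the location; cleft (B) focuses "in the archive", which is the location — so Q1 → B.
Q2 asks about the direct object; cleft (C) focuses "an invoice", which is the direct object — so Q2 → C.
Q3 asks about the manner; cleft (A) focuses "in haste", which is the manner — so Q3 → A.
Mapping: Q1→B, Q2→C, Q3→A.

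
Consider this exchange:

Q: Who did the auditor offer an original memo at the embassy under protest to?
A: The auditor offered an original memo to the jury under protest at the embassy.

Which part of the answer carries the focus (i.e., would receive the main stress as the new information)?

to the jury

The wh-word "who" asks about the recipient.
In the answer, "the auditor", "an original memo", "at the embassy" and "under protest" are given — repeated from the question.
The constituent filling the recipient gap is "to the jury"; that is the focus and would carry nuclear stress.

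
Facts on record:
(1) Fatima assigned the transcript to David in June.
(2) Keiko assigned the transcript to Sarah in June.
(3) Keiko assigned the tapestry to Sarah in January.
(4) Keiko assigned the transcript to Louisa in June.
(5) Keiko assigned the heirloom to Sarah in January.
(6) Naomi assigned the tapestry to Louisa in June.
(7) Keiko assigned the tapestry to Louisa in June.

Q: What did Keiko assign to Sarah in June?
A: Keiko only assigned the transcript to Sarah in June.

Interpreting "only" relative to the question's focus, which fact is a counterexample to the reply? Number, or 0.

The question "What did ...?" targets the thing, so in the reply the focus falls on "the transcript".
"Only" then excludes alternative things while the background — agent = Keiko, recipient = Sarah, setting = in June — is held fixed.
No fact keeps agent = Keiko, recipient = Sarah, setting = in June while changing the thing; every other fact differs on something backgrounded. The reply stands.
(Fact (4) would refute a reading with focus on the recipient — but that is not what the question asks.)

0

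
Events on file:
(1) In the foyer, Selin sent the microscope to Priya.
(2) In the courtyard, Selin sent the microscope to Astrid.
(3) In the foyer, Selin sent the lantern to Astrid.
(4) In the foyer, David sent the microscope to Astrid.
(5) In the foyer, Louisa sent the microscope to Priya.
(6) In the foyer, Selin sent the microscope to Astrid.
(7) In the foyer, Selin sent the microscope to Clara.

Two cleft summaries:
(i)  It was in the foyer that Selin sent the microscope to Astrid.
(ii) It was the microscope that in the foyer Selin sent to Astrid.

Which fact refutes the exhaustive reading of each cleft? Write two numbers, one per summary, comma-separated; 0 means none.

2, 3

(i): focus "in the foyer". Looking for Selin as agent and the microscope as thing and Astrid as recipient with some other setting — fact (2) has in the courtyard there. Refuted.
(ii): focus "the microscope". Looking for Selin as agent and Astrid as recipient and in the foyer as setting with some other thing — fact (3) has the lantern there. Refuted.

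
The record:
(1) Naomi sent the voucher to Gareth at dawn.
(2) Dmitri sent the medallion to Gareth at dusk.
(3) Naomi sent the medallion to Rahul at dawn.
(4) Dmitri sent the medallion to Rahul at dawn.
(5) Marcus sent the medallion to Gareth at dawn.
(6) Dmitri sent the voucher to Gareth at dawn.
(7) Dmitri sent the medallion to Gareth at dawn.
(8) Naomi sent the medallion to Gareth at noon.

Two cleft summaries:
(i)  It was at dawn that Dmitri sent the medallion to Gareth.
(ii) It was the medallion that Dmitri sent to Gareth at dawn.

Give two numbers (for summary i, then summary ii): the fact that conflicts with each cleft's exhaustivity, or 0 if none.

2, 6

Summary (i) focuses "at dawn" (the setting); background same agent, thing, recipient (Dmitri / the medallion / Gareth). Fact (2) matches that background with setting = at dusk — refutes (i).
Summary (ii) focuses "the medallion" (the thing); background same agent, recipient, setting (Dmitri / Gareth / at dawn). Fact (6) matches that background with thing = the voucher — refutes (ii).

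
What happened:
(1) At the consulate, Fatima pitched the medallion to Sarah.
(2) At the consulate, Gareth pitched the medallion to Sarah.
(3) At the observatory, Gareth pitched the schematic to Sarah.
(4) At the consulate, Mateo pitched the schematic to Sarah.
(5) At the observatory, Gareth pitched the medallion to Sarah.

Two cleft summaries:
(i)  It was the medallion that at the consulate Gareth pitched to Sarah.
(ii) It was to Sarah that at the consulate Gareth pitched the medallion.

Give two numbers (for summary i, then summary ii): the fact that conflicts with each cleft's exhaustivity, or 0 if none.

Summary (i) focuses "the medallion" (the thing); background Gareth as agent and Sarah as recipient and at the consulate as setting. No fact matches that background with a different thing, so 0.
Summary (ii) focuses "Sarah" (the recipient); background Gareth as agent and the medallion as thing and at the consulate as setting. No fact matches that background with a different recipient, so 0.

0, 0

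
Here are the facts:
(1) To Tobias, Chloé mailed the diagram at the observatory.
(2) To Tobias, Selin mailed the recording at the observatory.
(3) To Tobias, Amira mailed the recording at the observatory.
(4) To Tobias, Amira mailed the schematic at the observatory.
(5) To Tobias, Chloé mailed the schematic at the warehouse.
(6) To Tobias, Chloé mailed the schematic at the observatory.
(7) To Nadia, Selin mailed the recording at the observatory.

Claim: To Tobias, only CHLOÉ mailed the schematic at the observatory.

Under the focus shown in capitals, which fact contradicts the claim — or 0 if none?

The capitals mark "Chloé" as focus. So "only" rules out other agents, with the rest (same thing, recipient, setting (the schematic / Tobias / at the observatory)) as background.
Fact (4) shares the background but differs in agent (Amira) — a counterexample.

4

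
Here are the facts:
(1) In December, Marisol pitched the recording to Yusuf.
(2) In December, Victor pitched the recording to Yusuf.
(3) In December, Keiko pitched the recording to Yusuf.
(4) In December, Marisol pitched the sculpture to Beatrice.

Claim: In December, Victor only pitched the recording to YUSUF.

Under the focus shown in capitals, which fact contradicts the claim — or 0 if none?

0

Focus (in capitals) is "Yusuf" — the recipient. "Only" excludes alternative recipients while holding fixed Victor as agent and the recording as thing and in December as setting.
No fact matches Victor as agent and the recording as thing and in December as setting with a different recipient — every other fact differs on at least one backgrounded slot. So no fact refutes it.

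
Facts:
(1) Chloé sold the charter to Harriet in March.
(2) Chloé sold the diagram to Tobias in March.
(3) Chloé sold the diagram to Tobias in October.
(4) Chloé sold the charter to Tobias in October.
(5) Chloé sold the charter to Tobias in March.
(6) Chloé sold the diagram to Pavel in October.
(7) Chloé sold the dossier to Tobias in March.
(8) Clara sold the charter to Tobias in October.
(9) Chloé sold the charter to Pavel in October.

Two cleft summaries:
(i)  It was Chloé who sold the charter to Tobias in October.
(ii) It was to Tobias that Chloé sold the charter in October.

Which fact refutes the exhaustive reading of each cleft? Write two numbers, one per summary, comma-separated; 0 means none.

(i): focus "Chloé". Looking for same thing, recipient, setting (the charter / Tobias / in October) with some other agent — fact (8) has Clara there. Refuted.
(ii): focus "Tobias". Looking for same agent, thing, setting (Chloé / the charter / in October) with some other recipient — fact (9) has Pavel there. Refuted.

8, 9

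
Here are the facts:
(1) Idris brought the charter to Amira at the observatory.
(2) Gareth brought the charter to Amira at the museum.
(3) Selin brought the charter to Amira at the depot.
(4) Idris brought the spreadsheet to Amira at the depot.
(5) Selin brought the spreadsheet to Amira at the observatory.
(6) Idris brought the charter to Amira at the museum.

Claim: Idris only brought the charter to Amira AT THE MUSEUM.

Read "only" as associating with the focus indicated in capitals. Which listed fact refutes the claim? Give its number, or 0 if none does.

1

The capitals mark "at the museum" as focus. So "only" rules out other settings, with the rest (Idris as agent and the charter as thing and Amira as recipient) as background.
Fact (1) shares the background but differs in setting (at the observatory) — a counterexample.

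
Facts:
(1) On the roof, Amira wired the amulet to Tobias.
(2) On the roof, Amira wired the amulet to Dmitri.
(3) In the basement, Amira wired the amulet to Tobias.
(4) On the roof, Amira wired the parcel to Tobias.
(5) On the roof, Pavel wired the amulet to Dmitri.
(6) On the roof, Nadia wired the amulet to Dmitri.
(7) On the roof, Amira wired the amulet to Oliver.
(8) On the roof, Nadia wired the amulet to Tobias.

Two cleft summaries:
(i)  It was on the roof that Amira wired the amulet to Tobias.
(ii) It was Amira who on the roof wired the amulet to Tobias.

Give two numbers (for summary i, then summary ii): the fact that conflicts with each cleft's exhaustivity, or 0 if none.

3, 8

(i): focus "on the roof". Looking for Amira as agent and the amulet as thing and Tobias as recipient with some other setting — fact (3) has in the basement there. Refuted.
(ii): focus "Amira". Looking for the amulet as thing and Tobias as recipient and on the roof as setting with some other agent — fact (8) has Nadia there. Refuted.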